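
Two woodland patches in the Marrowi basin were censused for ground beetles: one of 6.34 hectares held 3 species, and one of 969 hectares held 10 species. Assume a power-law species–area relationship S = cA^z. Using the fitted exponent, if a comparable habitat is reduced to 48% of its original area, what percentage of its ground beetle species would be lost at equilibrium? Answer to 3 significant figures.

16.1%

z = ln(10/3) / ln(969/6.34) = 1.2040 / 5.0294 = 0.2394
S_new/S_old = (A_new/A_old)^z = 0.48^0.2394 = exp(0.2394 × -0.7340) = 0.8389
Fraction lost = 1 − 0.8389 = 0.1611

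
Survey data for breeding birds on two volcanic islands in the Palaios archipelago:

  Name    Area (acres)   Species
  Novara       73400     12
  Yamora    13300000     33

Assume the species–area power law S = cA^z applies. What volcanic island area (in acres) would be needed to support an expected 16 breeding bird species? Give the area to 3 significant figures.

322000 acres

z = ln(33/12) / ln(13300000/73400) = 1.0116 / 5.1996 = 0.1946
c = 12 / 73400^0.1946 = 12 / 8.844 = 1.357
A = (16/1.357)^(1/0.1946) ⇒ ln A = ln(11.79)/0.1946 = 12.6824
A = e^12.6824 ≈ 322016 acres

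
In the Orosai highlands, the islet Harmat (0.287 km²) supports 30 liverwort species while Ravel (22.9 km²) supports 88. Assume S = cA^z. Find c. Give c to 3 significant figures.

z = ln(S₂/S₁) / ln(A₂/A₁) = ln(88/30) / ln(22.9/0.287) = 1.0761 / 4.3794 = 0.2457
c = S₁ / A₁^z = 30 / 0.287^0.2457 = 30 / 0.7358 = 40.77

40.8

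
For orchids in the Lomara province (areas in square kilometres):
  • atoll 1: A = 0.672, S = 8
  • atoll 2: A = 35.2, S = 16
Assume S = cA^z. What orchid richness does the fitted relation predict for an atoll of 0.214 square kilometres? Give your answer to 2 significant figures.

6.5

z = ln(16/8) / ln(35.2/0.672) = 0.6931 / 3.9585 = 0.1751
c = 8 / 0.672^0.1751 = 8 / 0.9328 = 8.577
S₃ = 8.577 × 0.214^0.1751 = 8.577 × 0.7634 ≈ 6.547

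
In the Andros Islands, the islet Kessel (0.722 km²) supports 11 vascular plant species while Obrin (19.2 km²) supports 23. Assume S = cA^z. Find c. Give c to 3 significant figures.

11.8

z = ln(S₂/S₁) / ln(A₂/A₁) = ln(23/11) / ln(19.2/0.722) = 0.7376 / 3.2806 = 0.2248
c = S₁ / A₁^z = 11 / 0.722^0.2248 = 11 / 0.9294 = 11.84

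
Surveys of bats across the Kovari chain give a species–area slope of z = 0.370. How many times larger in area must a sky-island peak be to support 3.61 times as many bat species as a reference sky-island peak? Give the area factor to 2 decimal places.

(A₂/A₁)^0.37 = 3.61, so A₂/A₁ = 3.61^(1/0.37) = 3.61^2.703
ln(A₂/A₁) = ln 3.61 / 0.37 = 1.2837 / 0.37 = 3.4695
A₂/A₁ = e^3.4695 ≈ 32.12

32.12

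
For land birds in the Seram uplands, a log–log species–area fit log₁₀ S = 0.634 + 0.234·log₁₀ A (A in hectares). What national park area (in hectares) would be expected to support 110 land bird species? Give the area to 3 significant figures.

1030000 hectares

110 = 4.305 × A^0.234  ⇒  A^0.234 = 110/4.305 = 25.55
ln A = ln(25.55) / 0.234 = 3.2406 / 0.234 = 13.8489
A = e^13.8489 ≈ 1033948 hectares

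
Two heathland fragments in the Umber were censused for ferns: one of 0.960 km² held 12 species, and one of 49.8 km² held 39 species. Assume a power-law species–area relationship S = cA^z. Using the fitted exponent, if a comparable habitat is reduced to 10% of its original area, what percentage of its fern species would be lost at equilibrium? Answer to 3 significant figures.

49.7%

z = ln(39/12) / ln(49.8/0.96) = 1.1787 / 3.9488 = 0.2985
S_new/S_old = (A_new/A_old)^z = 0.1^0.2985 = exp(0.2985 × -2.3026) = 0.5029
Fraction lost = 1 − 0.5029 = 0.4971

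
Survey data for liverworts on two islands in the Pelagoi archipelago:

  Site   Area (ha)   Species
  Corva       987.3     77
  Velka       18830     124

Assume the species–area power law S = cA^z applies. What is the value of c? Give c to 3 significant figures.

25.3

z = ln(S₂/S₁) / ln(A₂/A₁) = ln(124/77) / ln(18830/987.3) = 0.4765 / 2.9482 = 0.1616
c = S₁ / A₁^z = 77 / 987.3^0.1616 = 77 / 3.048 = 25.27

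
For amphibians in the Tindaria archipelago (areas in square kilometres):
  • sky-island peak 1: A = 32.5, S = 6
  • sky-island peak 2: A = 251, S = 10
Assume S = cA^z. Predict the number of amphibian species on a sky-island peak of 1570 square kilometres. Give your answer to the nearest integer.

16

z = ln(10/6) / ln(251/32.5) = 0.5108 / 2.0442 = 0.2499
c = 6 / 32.5^0.2499 = 6 / 2.387 = 2.514
S₃ = 2.514 × 1570^0.2499 = 2.514 × 6.29 ≈ 15.81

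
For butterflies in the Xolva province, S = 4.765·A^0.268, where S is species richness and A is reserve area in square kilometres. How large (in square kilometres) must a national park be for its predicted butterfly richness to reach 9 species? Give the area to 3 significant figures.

9 = 4.765 × A^0.268  ⇒  A^0.268 = 9/4.765 = 1.889
ln A = ln(1.889) / 0.268 = 0.6359 / 0.268 = 2.3729
A = e^2.3729 ≈ 10.73 square kilometres

10.7 square kilometres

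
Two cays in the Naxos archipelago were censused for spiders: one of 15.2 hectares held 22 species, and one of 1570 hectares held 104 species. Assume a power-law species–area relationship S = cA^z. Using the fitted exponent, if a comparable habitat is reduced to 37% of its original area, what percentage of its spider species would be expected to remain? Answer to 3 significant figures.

71.7%

z = ln(104/22) / ln(1570/15.2) = 1.5533 / 4.6375 = 0.3350
S_new/S_old = (A_new/A_old)^z = 0.37^0.3350 = exp(0.3350 × -0.9943) = 0.7168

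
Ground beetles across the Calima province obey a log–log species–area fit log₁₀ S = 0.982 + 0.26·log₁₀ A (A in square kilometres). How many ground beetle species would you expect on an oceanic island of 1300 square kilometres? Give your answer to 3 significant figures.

61.9

S = 9.594 × 1300^0.26
ln S = ln 9.594 + 0.26 × ln 1300 = 2.2611 + 0.26 × 7.1701 = 4.1254
S = e^4.1254 ≈ 61.89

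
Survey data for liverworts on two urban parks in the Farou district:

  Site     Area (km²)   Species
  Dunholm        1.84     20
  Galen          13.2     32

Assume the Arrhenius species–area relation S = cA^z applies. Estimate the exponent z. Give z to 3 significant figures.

0.239

Taking logs: ln S = ln c + z ln A, so z = (ln S₂ − ln S₁)/(ln A₂ − ln A₁).
z = ln(32/20) / ln(13.2/1.84) = ln(1.6) / ln(7.174) = 0.4700 / 1.9705 = 0.2385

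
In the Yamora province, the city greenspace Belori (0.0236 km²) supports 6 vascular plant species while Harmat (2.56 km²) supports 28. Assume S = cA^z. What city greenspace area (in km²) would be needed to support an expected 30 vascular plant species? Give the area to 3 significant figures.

z = ln(28/6) / ln(2.56/0.0236) = 1.5404 / 4.6865 = 0.3287
c = 6 / 0.0236^0.3287 = 6 / 0.2919 = 20.56
A = (30/20.56)^(1/0.3287) ⇒ ln A = ln(1.459)/0.3287 = 1.1499
A = e^1.1499 ≈ 3.158 km²

3.16 km²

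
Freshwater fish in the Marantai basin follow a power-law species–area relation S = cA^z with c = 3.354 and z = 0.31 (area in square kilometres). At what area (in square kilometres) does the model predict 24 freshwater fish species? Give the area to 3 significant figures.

571 square kilometres

24 = 3.354 × A^0.31  ⇒  A^0.31 = 24/3.354 = 7.156
ln A = ln(7.156) / 0.31 = 1.9679 / 0.31 = 6.3481
A = e^6.3481 ≈ 571.4 square kilometres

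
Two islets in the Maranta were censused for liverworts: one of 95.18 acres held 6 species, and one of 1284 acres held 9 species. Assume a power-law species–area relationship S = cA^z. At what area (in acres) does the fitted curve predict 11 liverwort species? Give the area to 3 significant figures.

4650 acres

z = ln(9/6) / ln(1284/95.18) = 0.4055 / 2.6020 = 0.1558
c = 6 / 95.18^0.1558 = 6 / 2.034 = 2.95
A = (11/2.95)^(1/0.1558) ⇒ ln A = ln(3.729)/0.1558 = 8.4455
A = e^8.4455 ≈ 4654 acres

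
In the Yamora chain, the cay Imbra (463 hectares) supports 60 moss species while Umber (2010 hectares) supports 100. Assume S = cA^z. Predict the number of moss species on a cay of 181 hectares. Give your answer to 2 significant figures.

43

z = ln(100/60) / ln(2010/463) = 0.5108 / 1.4682 = 0.3479
c = 60 / 463^0.3479 = 60 / 8.462 = 7.091
S₃ = 7.091 × 181^0.3479 = 7.091 × 6.103 ≈ 43.27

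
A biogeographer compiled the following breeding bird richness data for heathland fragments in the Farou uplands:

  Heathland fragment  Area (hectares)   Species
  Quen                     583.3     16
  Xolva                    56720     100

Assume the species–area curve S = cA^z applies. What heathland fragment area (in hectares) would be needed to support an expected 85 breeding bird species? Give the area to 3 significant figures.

z = ln(100/16) / ln(56720/583.3) = 1.8326 / 4.5772 = 0.4004
c = 16 / 583.3^0.4004 = 16 / 12.81 = 1.249
A = (85/1.249)^(1/0.4004) ⇒ ln A = ln(68.03)/0.4004 = 10.5400
A = e^10.5400 ≈ 37796 hectares

37800 hectares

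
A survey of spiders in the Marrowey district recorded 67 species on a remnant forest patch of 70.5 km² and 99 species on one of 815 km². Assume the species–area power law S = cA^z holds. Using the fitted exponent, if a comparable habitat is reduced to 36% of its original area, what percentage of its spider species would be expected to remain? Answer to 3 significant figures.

85.0%

z = ln(99/67) / ln(815/70.5) = 0.3904 / 2.4476 = 0.1595
S_new/S_old = (A_new/A_old)^z = 0.36^0.1595 = exp(0.1595 × -1.0217) = 0.8496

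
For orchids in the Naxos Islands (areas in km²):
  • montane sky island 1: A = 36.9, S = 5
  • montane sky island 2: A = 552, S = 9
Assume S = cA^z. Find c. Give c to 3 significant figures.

2.28

z = ln(S₂/S₁) / ln(A₂/A₁) = ln(9/5) / ln(552/36.9) = 0.5878 / 2.7053 = 0.2173
c = S₁ / A₁^z = 5 / 36.9^0.2173 = 5 / 2.19 = 2.283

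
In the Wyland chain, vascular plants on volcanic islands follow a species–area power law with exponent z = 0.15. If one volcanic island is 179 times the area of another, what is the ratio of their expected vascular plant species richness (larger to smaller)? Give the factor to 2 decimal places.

2.18

S₂/S₁ = (A₂/A₁)^z = 179^0.15
ln(S₂/S₁) = 0.15 × ln 179 = 0.15 × 5.1874 = 0.7781
S₂/S₁ = e^0.7781 ≈ 2.177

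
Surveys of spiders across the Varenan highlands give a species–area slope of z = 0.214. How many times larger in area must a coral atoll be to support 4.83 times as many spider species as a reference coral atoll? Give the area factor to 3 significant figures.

(A₂/A₁)^0.214 = 4.83, so A₂/A₁ = 4.83^(1/0.214) = 4.83^4.673
ln(A₂/A₁) = ln 4.83 / 0.214 = 1.5748 / 0.214 = 7.3591
A₂/A₁ = e^7.3591 ≈ 1570

1570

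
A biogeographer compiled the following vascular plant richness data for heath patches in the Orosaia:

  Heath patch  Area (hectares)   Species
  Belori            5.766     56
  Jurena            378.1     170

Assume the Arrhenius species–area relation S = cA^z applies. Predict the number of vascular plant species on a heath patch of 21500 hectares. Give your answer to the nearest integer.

497

z = ln(170/56) / ln(378.1/5.766) = 1.1104 / 4.1832 = 0.2655
c = 56 / 5.766^0.2655 = 56 / 1.592 = 35.17
S₃ = 35.17 × 21500^0.2655 = 35.17 × 14.13 ≈ 496.9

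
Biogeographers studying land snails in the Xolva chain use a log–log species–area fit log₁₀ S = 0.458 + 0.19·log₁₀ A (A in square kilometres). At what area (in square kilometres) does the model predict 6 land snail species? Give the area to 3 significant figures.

6 = 2.871 × A^0.19  ⇒  A^0.19 = 6/2.871 = 2.09
ln A = ln(2.09) / 0.19 = 0.7372 / 0.19 = 3.8799
A = e^3.8799 ≈ 48.42 square kilometres

48.4 square kilometres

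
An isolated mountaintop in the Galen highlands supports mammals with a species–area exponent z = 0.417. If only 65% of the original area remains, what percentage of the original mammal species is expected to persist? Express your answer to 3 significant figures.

S_new/S_old = (A_new/A_old)^z = 0.65^0.417
= exp(0.417 × ln 0.65) = exp(0.417 × -0.4308) = exp(-0.1796) ≈ 0.8356

83.6%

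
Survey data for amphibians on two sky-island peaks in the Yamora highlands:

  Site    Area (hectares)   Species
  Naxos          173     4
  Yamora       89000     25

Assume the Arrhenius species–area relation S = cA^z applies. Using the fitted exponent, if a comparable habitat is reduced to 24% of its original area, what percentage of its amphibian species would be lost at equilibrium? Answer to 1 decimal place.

z = ln(25/4) / ln(89000/173) = 1.8326 / 6.2431 = 0.2935
S_new/S_old = (A_new/A_old)^z = 0.24^0.2935 = exp(0.2935 × -1.4271) = 0.6578
Fraction lost = 1 − 0.6578 = 0.3422

34.2%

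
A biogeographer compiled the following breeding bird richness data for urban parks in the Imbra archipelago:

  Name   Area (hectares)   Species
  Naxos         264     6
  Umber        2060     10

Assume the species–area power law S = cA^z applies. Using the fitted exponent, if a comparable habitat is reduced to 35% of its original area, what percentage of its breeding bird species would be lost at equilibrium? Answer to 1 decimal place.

z = ln(10/6) / ln(2060/264) = 0.5108 / 2.0545 = 0.2486
S_new/S_old = (A_new/A_old)^z = 0.35^0.2486 = exp(0.2486 × -1.0498) = 0.7703
Fraction lost = 1 − 0.7703 = 0.2297

23.0%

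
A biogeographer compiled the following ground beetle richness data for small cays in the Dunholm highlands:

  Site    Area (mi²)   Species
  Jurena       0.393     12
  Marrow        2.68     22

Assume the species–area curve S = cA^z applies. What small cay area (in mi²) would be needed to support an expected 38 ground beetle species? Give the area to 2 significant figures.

15 mi²

z = ln(22/12) / ln(2.68/0.393) = 0.6061 / 1.9198 = 0.3157
c = 12 / 0.393^0.3157 = 12 / 0.7446 = 16.12
A = (38/16.12)^(1/0.3157) ⇒ ln A = ln(2.358)/0.3157 = 2.7168
A = e^2.7168 ≈ 15.13 mi²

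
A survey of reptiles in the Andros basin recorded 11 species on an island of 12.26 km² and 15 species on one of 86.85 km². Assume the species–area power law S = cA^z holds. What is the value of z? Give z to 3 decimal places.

Taking logs: ln S = ln c + z ln A, so z = (ln S₂ − ln S₁)/(ln A₂ − ln A₁).
z = ln(15/11) / ln(86.85/12.26) = ln(1.364) / ln(7.084) = 0.3102 / 1.9578 = 0.1584

0.158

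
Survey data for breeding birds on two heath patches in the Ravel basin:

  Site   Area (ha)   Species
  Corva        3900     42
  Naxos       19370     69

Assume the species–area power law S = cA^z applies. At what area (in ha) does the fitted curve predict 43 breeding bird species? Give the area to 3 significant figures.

z = ln(69/42) / ln(19370/3900) = 0.4964 / 1.6027 = 0.3097
c = 42 / 3900^0.3097 = 42 / 12.95 = 3.243
A = (43/3.243)^(1/0.3097) ⇒ ln A = ln(13.26)/0.3097 = 8.3447
A = e^8.3447 ≈ 4208 ha

4210 ha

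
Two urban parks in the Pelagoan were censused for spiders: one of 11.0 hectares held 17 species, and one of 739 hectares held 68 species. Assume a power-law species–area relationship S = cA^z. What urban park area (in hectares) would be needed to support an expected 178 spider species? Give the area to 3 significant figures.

13700 hectares

z = ln(68/17) / ln(739/11) = 1.3863 / 4.2074 = 0.3295
c = 17 / 11^0.3295 = 17 / 2.204 = 7.715
A = (178/7.715)^(1/0.3295) ⇒ ln A = ln(23.07)/0.3295 = 9.5258
A = e^9.5258 ≈ 13709 hectares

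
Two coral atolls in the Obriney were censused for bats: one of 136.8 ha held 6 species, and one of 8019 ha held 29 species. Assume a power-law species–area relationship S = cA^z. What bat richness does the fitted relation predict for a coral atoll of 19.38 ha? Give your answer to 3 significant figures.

z = ln(29/6) / ln(8019/136.8) = 1.5755 / 4.0710 = 0.3870
c = 6 / 136.8^0.3870 = 6 / 6.709 = 0.8943
S₃ = 0.8943 × 19.38^0.3870 = 0.8943 × 3.149 ≈ 2.816

2.82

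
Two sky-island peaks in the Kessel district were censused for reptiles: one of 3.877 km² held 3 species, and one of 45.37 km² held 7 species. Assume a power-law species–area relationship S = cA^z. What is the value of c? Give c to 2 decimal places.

1.88

z = ln(S₂/S₁) / ln(A₂/A₁) = ln(7/3) / ln(45.37/3.877) = 0.8473 / 2.4598 = 0.3445
c = S₁ / A₁^z = 3 / 3.877^0.3445 = 3 / 1.595 = 1.881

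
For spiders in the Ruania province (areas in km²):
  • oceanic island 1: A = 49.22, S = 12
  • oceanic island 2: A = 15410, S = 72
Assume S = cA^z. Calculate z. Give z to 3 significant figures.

Taking logs: ln S = ln c + z ln A, so z = (ln S₂ − ln S₁)/(ln A₂ − ln A₁).
z = ln(72/12) / ln(15410/49.22) = ln(6) / ln(313.1) = 1.7918 / 5.7465 = 0.3118

0.312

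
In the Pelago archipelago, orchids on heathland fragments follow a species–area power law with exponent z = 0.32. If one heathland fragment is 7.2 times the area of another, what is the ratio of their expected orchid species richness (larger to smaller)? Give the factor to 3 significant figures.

S₂/S₁ = (A₂/A₁)^z = 7.2^0.32
ln(S₂/S₁) = 0.32 × ln 7.2 = 0.32 × 1.9741 = 0.6317
S₂/S₁ = e^0.6317 ≈ 1.881

1.88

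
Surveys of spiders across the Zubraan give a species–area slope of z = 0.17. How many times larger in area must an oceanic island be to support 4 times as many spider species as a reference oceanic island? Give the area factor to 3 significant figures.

(A₂/A₁)^0.17 = 4, so A₂/A₁ = 4^(1/0.17) = 4^5.882
ln(A₂/A₁) = ln 4 / 0.17 = 1.3863 / 0.17 = 8.1547
A₂/A₁ = e^8.1547 ≈ 3480

3480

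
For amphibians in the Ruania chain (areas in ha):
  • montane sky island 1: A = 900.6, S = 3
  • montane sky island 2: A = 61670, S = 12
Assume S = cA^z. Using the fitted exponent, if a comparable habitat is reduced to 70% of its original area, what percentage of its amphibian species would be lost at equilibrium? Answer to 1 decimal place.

z = ln(12/3) / ln(61670/900.6) = 1.3863 / 4.2265 = 0.3280
S_new/S_old = (A_new/A_old)^z = 0.7^0.3280 = exp(0.3280 × -0.3567) = 0.8896
Fraction lost = 1 − 0.8896 = 0.1104

11.0%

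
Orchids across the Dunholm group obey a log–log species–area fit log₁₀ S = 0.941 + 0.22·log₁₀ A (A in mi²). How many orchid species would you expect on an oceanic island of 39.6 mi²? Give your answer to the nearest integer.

20 species

S = 8.73 × 39.6^0.22
ln S = ln 8.73 + 0.22 × ln 39.6 = 2.1667 + 0.22 × 3.6788 = 2.9761
S = e^2.9761 ≈ 19.61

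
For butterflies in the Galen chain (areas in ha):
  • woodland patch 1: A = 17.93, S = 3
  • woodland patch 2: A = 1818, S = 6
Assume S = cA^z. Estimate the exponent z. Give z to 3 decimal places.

0.150

Taking logs: ln S = ln c + z ln A, so z = (ln S₂ − ln S₁)/(ln A₂ − ln A₁).
z = ln(6/3) / ln(1818/17.93) = ln(2) / ln(101.4) = 0.6931 / 4.6190 = 0.1501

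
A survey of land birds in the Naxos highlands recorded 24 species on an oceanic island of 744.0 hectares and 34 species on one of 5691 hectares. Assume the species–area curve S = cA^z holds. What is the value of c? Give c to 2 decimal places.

7.74

z = ln(S₂/S₁) / ln(A₂/A₁) = ln(34/24) / ln(5691/744) = 0.3483 / 2.0346 = 0.1712
c = S₁ / A₁^z = 24 / 744^0.1712 = 24 / 3.102 = 7.738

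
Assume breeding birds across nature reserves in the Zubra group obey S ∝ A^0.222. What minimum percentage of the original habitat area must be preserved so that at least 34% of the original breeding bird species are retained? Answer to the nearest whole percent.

Need (A_new/A_old)^0.222 = 0.34, so A_new/A_old = 0.34^(1/0.222) = 0.34^4.505
ln(A_new/A_old) = ln 0.34 / 0.222 = -1.0788 / 0.222 = -4.8595
A_new/A_old = e^-4.8595 ≈ 0.007754

1%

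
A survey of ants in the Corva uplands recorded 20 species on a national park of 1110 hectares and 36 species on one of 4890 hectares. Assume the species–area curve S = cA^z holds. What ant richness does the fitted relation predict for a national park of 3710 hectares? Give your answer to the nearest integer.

32

z = ln(36/20) / ln(4890/1110) = 0.5878 / 1.4828 = 0.3964
c = 20 / 1110^0.3964 = 20 / 16.11 = 1.241
S₃ = 1.241 × 3710^0.3964 = 1.241 × 25.99 ≈ 32.27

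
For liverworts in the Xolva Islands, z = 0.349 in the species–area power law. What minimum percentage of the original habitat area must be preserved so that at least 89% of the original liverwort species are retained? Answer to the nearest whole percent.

72%

Need (A_new/A_old)^0.349 = 0.89, so A_new/A_old = 0.89^(1/0.349) = 0.89^2.865
ln(A_new/A_old) = ln 0.89 / 0.349 = -0.1165 / 0.349 = -0.3339
A_new/A_old = e^-0.3339 ≈ 0.7161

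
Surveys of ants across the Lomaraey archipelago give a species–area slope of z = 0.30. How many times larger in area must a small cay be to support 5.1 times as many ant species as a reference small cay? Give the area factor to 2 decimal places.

228.33

(A₂/A₁)^0.3 = 5.1, so A₂/A₁ = 5.1^(1/0.3) = 5.1^3.333
ln(A₂/A₁) = ln 5.1 / 0.3 = 1.6292 / 0.3 = 5.4308
A₂/A₁ = e^5.4308 ≈ 228.3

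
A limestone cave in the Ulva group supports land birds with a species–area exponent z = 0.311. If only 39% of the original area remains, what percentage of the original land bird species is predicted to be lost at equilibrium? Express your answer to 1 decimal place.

S_new/S_old = (A_new/A_old)^z = 0.39^0.311
= exp(0.311 × ln 0.39) = exp(0.311 × -0.9416) = exp(-0.2928) ≈ 0.7461
Fraction lost = 1 − 0.7461 = 0.2539

25.4%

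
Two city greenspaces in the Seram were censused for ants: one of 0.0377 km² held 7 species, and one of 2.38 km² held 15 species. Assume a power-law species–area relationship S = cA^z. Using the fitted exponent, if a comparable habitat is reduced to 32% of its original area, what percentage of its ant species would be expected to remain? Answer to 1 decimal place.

81.1%

z = ln(15/7) / ln(2.38/0.0377) = 0.7621 / 4.1452 = 0.1839
S_new/S_old = (A_new/A_old)^z = 0.32^0.1839 = exp(0.1839 × -1.1394) = 0.811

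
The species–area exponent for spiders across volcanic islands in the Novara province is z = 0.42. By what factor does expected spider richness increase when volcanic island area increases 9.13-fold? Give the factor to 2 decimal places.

2.53

S₂/S₁ = (A₂/A₁)^z = 9.13^0.42
ln(S₂/S₁) = 0.42 × ln 9.13 = 0.42 × 2.2116 = 0.9289
S₂/S₁ = e^0.9289 ≈ 2.532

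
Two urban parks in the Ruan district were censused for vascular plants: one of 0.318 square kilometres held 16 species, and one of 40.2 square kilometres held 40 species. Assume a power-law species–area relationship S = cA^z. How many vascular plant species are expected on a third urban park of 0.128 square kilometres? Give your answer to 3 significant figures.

z = ln(40/16) / ln(40.2/0.318) = 0.9163 / 4.8396 = 0.1893
c = 16 / 0.318^0.1893 = 16 / 0.805 = 19.88
S₃ = 19.88 × 0.128^0.1893 = 19.88 × 0.6776 ≈ 13.47

13.5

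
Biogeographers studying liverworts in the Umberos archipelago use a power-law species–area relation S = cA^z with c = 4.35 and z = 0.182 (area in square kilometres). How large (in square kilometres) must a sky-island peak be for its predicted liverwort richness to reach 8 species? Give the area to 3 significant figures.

8 = 4.35 × A^0.182  ⇒  A^0.182 = 8/4.35 = 1.839
ln A = ln(1.839) / 0.182 = 0.6093 / 0.182 = 3.3476
A = e^3.3476 ≈ 28.43 square kilometres

28.4 square kilometres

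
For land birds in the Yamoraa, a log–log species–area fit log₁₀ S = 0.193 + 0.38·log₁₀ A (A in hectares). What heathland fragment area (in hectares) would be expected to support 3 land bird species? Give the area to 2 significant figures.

5.6 hectares

3 = 1.56 × A^0.38  ⇒  A^0.38 = 3/1.56 = 1.924
ln A = ln(1.924) / 0.38 = 0.6542 / 0.38 = 1.7216
A = e^1.7216 ≈ 5.594 hectares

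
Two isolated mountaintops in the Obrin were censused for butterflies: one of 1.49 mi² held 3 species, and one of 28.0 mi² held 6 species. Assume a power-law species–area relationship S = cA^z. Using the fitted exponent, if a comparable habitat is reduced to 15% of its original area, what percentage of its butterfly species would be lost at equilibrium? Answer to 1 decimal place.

z = ln(6/3) / ln(28/1.49) = 0.6931 / 2.9334 = 0.2363
S_new/S_old = (A_new/A_old)^z = 0.15^0.2363 = exp(0.2363 × -1.8971) = 0.6387
Fraction lost = 1 − 0.6387 = 0.3613

36.1%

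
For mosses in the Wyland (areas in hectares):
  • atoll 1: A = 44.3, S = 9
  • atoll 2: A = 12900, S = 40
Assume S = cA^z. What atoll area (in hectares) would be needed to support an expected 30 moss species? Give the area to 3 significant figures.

z = ln(40/9) / ln(12900/44.3) = 1.4917 / 5.6740 = 0.2629
c = 9 / 44.3^0.2629 = 9 / 2.709 = 3.322
A = (30/3.322)^(1/0.2629) ⇒ ln A = ln(9.03)/0.2629 = 8.3707
A = e^8.3707 ≈ 4319 hectares

4320 hectares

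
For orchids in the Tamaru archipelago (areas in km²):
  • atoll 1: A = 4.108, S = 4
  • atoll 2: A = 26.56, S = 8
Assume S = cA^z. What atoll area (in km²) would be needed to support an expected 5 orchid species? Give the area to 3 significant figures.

z = ln(8/4) / ln(26.56/4.108) = 0.6931 / 1.8665 = 0.3714
c = 4 / 4.108^0.3714 = 4 / 1.69 = 2.367
A = (5/2.367)^(1/0.3714) ⇒ ln A = ln(2.112)/0.3714 = 2.0138
A = e^2.0138 ≈ 7.492 km²

7.49 km²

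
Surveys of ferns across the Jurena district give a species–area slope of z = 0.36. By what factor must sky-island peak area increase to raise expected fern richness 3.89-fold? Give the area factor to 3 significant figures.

43.5

(A₂/A₁)^0.36 = 3.89, so A₂/A₁ = 3.89^(1/0.36) = 3.89^2.778
ln(A₂/A₁) = ln 3.89 / 0.36 = 1.3584 / 0.36 = 3.7734
A₂/A₁ = e^3.7734 ≈ 43.53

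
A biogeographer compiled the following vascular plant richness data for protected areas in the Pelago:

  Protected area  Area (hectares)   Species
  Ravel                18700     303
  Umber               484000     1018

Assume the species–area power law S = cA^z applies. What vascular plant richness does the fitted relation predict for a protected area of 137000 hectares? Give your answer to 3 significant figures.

z = ln(1018/303) / ln(484000/18700) = 1.2119 / 3.2536 = 0.3725
c = 303 / 18700^0.3725 = 303 / 39.01 = 7.768
S₃ = 7.768 × 137000^0.3725 = 7.768 × 81.9 ≈ 636.2

636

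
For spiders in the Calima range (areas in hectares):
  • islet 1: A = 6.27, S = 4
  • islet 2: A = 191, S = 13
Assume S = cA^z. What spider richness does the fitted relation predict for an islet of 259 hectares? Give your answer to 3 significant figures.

z = ln(13/4) / ln(191/6.27) = 1.1787 / 3.4165 = 0.3450
c = 4 / 6.27^0.3450 = 4 / 1.884 = 2.123
S₃ = 2.123 × 259^0.3450 = 2.123 × 6.801 ≈ 14.44

14.4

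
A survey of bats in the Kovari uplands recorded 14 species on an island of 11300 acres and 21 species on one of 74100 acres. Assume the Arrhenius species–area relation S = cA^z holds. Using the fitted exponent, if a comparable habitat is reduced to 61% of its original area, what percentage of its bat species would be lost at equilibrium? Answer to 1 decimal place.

z = ln(21/14) / ln(74100/11300) = 0.4055 / 1.8806 = 0.2156
S_new/S_old = (A_new/A_old)^z = 0.61^0.2156 = exp(0.2156 × -0.4943) = 0.8989
Fraction lost = 1 − 0.8989 = 0.1011

10.1%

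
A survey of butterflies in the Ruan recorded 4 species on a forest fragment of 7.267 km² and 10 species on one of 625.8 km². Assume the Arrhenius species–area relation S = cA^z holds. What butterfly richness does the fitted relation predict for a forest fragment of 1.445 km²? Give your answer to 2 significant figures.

z = ln(10/4) / ln(625.8/7.267) = 0.9163 / 4.4557 = 0.2056
c = 4 / 7.267^0.2056 = 4 / 1.504 = 2.66
S₃ = 2.66 × 1.445^0.2056 = 2.66 × 1.079 ≈ 2.869

2.9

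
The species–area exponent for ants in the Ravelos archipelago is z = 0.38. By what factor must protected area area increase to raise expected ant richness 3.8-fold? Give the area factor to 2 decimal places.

33.55

(A₂/A₁)^0.38 = 3.8, so A₂/A₁ = 3.8^(1/0.38) = 3.8^2.632
ln(A₂/A₁) = ln 3.8 / 0.38 = 1.3350 / 0.38 = 3.5132
A₂/A₁ = e^3.5132 ≈ 33.55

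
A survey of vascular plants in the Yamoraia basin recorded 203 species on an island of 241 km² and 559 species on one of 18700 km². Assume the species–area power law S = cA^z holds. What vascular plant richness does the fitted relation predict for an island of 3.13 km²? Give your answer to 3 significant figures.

73.9

z = ln(559/203) / ln(18700/241) = 1.0129 / 4.3515 = 0.2328
c = 203 / 241^0.2328 = 203 / 3.585 = 56.62
S₃ = 56.62 × 3.13^0.2328 = 56.62 × 1.304 ≈ 73.85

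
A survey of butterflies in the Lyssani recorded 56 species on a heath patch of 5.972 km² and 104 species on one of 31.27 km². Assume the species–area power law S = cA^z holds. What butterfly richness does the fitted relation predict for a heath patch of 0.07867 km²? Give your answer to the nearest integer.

z = ln(104/56) / ln(31.27/5.972) = 0.6190 / 1.6556 = 0.3739
c = 56 / 5.972^0.3739 = 56 / 1.951 = 28.71
S₃ = 28.71 × 0.07867^0.3739 = 28.71 × 0.3865 ≈ 11.09

11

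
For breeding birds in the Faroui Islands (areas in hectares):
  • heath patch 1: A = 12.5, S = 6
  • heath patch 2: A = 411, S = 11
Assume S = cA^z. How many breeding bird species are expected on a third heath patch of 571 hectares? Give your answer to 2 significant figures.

z = ln(11/6) / ln(411/12.5) = 0.6061 / 3.4929 = 0.1735
c = 6 / 12.5^0.1735 = 6 / 1.55 = 3.871
S₃ = 3.871 × 571^0.1735 = 3.871 × 3.009 ≈ 11.65

12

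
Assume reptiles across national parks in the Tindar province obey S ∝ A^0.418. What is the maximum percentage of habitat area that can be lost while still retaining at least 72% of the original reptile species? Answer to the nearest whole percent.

Need (A_new/A_old)^0.418 = 0.72, so A_new/A_old = 0.72^(1/0.418) = 0.72^2.392
ln(A_new/A_old) = ln 0.72 / 0.418 = -0.3285 / 0.418 = -0.7859
A_new/A_old = e^-0.7859 ≈ 0.4557
Fraction that can be lost = 1 − 0.4557 = 0.5443

54%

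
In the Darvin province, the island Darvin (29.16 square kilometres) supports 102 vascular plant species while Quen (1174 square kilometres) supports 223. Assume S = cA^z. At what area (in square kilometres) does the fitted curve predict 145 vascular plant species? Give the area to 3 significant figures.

154 square kilometres

z = ln(223/102) / ln(1174/29.16) = 0.7822 / 3.6954 = 0.2117
c = 102 / 29.16^0.2117 = 102 / 2.042 = 49.95
A = (145/49.95)^(1/0.2117) ⇒ ln A = ln(2.903)/0.2117 = 5.0346
A = e^5.0346 ≈ 153.6 square kilometres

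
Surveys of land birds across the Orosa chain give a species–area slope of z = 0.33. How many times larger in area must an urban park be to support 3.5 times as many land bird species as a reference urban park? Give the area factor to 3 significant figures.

44.5

(A₂/A₁)^0.33 = 3.5, so A₂/A₁ = 3.5^(1/0.33) = 3.5^3.03
ln(A₂/A₁) = ln 3.5 / 0.33 = 1.2528 / 0.33 = 3.7963
A₂/A₁ = e^3.7963 ≈ 44.53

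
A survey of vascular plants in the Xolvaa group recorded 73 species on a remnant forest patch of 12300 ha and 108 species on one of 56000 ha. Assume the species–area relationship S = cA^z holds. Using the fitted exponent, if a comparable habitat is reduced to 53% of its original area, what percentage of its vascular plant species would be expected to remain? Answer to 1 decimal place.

z = ln(108/73) / ln(56000/12300) = 0.3917 / 1.5158 = 0.2584
S_new/S_old = (A_new/A_old)^z = 0.53^0.2584 = exp(0.2584 × -0.6349) = 0.8487

84.9%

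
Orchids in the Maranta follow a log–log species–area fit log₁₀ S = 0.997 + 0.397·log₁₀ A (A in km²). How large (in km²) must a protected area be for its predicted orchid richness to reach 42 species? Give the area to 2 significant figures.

38 km²

42 = 9.931 × A^0.397  ⇒  A^0.397 = 42/9.931 = 4.229
ln A = ln(4.229) / 0.397 = 1.4420 / 0.397 = 3.6322
A = e^3.6322 ≈ 37.8 km²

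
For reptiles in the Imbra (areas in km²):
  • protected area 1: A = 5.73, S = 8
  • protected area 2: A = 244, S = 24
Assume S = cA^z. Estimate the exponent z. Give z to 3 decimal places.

0.293

Taking logs: ln S = ln c + z ln A, so z = (ln S₂ − ln S₁)/(ln A₂ − ln A₁).
z = ln(24/8) / ln(244/5.73) = ln(3) / ln(42.58) = 1.0986 / 3.7515 = 0.2928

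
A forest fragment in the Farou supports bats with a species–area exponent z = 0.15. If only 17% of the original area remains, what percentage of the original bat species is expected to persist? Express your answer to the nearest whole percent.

77%

S_new/S_old = (A_new/A_old)^z = 0.17^0.15
= exp(0.15 × ln 0.17) = exp(0.15 × -1.7720) = exp(-0.2658) ≈ 0.7666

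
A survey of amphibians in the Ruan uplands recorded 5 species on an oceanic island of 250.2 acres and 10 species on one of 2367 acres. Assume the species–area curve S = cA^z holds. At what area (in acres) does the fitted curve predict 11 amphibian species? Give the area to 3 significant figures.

z = ln(10/5) / ln(2367/250.2) = 0.6931 / 2.2471 = 0.3085
c = 5 / 250.2^0.3085 = 5 / 5.493 = 0.9103
A = (11/0.9103)^(1/0.3085) ⇒ ln A = ln(12.08)/0.3085 = 8.0784
A = e^8.0784 ≈ 3224 acres

3220 acres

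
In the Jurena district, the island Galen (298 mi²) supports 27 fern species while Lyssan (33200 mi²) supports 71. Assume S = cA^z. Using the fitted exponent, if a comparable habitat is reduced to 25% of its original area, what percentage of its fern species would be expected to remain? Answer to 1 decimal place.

z = ln(71/27) / ln(33200/298) = 0.9668 / 4.7132 = 0.2051
S_new/S_old = (A_new/A_old)^z = 0.25^0.2051 = exp(0.2051 × -1.3863) = 0.7525

75.2%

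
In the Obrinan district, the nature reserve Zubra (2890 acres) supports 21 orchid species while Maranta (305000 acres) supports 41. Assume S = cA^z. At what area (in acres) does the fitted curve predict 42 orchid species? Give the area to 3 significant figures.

z = ln(41/21) / ln(305000/2890) = 0.6690 / 4.6591 = 0.1436
c = 21 / 2890^0.1436 = 21 / 3.14 = 6.687
A = (42/6.687)^(1/0.1436) ⇒ ln A = ln(6.281)/0.1436 = 12.7959
A = e^12.7959 ≈ 360726 acres

361000 acres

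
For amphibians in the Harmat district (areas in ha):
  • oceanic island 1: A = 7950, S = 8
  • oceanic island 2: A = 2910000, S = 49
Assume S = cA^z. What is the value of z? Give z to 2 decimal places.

0.31

Taking logs: ln S = ln c + z ln A, so z = (ln S₂ − ln S₁)/(ln A₂ − ln A₁).
z = ln(49/8) / ln(2910000/7950) = ln(6.125) / ln(366) = 1.8124 / 5.9027 = 0.3070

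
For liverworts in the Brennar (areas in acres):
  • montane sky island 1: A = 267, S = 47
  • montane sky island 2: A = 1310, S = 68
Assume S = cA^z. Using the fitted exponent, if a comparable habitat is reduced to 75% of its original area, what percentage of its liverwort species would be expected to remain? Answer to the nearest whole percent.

94%

z = ln(68/47) / ln(1310/267) = 0.3694 / 1.5905 = 0.2322
S_new/S_old = (A_new/A_old)^z = 0.75^0.2322 = exp(0.2322 × -0.2877) = 0.9354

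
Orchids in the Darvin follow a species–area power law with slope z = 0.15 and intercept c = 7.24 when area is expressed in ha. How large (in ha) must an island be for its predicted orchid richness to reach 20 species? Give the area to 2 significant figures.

20 = 7.24 × A^0.15  ⇒  A^0.15 = 20/7.24 = 2.762
ln A = ln(2.762) / 0.15 = 1.0161 / 0.15 = 6.7741
A = e^6.7741 ≈ 874.9 ha

870 ha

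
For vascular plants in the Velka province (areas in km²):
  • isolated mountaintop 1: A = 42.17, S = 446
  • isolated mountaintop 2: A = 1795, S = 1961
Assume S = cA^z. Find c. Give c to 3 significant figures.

102

z = ln(S₂/S₁) / ln(A₂/A₁) = ln(1961/446) / ln(1795/42.17) = 1.4809 / 3.7511 = 0.3948
c = S₁ / A₁^z = 446 / 42.17^0.3948 = 446 / 4.381 = 101.8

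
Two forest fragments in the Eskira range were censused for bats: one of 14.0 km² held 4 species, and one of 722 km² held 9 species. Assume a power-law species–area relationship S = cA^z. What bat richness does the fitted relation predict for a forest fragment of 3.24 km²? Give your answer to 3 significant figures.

z = ln(9/4) / ln(722/14) = 0.8109 / 3.9430 = 0.2057
c = 4 / 14^0.2057 = 4 / 1.721 = 2.325
S₃ = 2.325 × 3.24^0.2057 = 2.325 × 1.274 ≈ 2.96

2.96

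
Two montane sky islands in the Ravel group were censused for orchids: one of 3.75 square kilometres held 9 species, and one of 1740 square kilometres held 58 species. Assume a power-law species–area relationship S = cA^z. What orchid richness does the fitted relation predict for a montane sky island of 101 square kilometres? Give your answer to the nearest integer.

z = ln(58/9) / ln(1740/3.75) = 1.8632 / 6.1399 = 0.3035
c = 9 / 3.75^0.3035 = 9 / 1.493 = 6.026
S₃ = 6.026 × 101^0.3035 = 6.026 × 4.057 ≈ 24.45

24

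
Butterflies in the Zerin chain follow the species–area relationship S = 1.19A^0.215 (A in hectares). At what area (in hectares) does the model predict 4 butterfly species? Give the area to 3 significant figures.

281 hectares

4 = 1.19 × A^0.215  ⇒  A^0.215 = 4/1.19 = 3.361
ln A = ln(3.361) / 0.215 = 1.2123 / 0.215 = 5.6388
A = e^5.6388 ≈ 281.1 hectares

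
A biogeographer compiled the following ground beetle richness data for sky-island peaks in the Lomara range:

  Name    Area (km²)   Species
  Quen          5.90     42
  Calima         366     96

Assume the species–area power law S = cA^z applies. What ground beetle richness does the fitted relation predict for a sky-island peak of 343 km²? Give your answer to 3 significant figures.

z = ln(96/42) / ln(366/5.9) = 0.8267 / 4.1277 = 0.2003
c = 42 / 5.9^0.2003 = 42 / 1.427 = 29.44
S₃ = 29.44 × 343^0.2003 = 29.44 × 3.219 ≈ 94.76

94.8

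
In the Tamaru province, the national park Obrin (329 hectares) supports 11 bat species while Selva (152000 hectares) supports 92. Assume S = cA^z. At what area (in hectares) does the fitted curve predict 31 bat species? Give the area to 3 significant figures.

z = ln(92/11) / ln(152000/329) = 2.1239 / 6.1356 = 0.3462
c = 11 / 329^0.3462 = 11 / 7.436 = 1.479
A = (31/1.479)^(1/0.3462) ⇒ ln A = ln(20.96)/0.3462 = 8.7892
A = e^8.7892 ≈ 6563 hectares

6560 hectares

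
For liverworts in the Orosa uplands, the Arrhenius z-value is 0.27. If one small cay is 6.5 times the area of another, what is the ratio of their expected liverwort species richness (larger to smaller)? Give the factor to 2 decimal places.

S₂/S₁ = (A₂/A₁)^z = 6.5^0.27
ln(S₂/S₁) = 0.27 × ln 6.5 = 0.27 × 1.8718 = 0.5054
S₂/S₁ = e^0.5054 ≈ 1.658

1.66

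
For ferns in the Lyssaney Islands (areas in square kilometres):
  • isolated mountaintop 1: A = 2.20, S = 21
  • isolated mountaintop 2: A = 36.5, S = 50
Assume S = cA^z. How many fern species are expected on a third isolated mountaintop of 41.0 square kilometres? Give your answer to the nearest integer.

z = ln(50/21) / ln(36.5/2.2) = 0.8675 / 2.8089 = 0.3088
c = 21 / 2.2^0.3088 = 21 / 1.276 = 16.46
S₃ = 16.46 × 41^0.3088 = 16.46 × 3.148 ≈ 51.83

52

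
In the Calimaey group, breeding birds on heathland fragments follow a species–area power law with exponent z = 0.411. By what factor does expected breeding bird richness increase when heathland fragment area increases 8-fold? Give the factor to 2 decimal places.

S₂/S₁ = (A₂/A₁)^z = 8^0.411
ln(S₂/S₁) = 0.411 × ln 8 = 0.411 × 2.0794 = 0.8547
S₂/S₁ = e^0.8547 ≈ 2.351

2.35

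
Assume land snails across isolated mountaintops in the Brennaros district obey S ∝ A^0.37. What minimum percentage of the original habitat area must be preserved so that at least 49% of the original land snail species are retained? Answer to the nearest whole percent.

Need (A_new/A_old)^0.37 = 0.49, so A_new/A_old = 0.49^(1/0.37) = 0.49^2.703
ln(A_new/A_old) = ln 0.49 / 0.37 = -0.7133 / 0.37 = -1.9280
A_new/A_old = e^-1.9280 ≈ 0.1454

15%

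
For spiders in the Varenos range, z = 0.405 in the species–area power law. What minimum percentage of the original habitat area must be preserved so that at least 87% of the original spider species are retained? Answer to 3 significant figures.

70.9%

Need (A_new/A_old)^0.405 = 0.87, so A_new/A_old = 0.87^(1/0.405) = 0.87^2.469
ln(A_new/A_old) = ln 0.87 / 0.405 = -0.1393 / 0.405 = -0.3439
A_new/A_old = e^-0.3439 ≈ 0.709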